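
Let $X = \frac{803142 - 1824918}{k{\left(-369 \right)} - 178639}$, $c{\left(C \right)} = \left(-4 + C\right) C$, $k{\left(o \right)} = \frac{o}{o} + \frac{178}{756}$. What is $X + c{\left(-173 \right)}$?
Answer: $\frac{2068071552903}{67525075} \approx 30627.0$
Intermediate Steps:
$k{\left(o \right)} = \frac{467}{378}$ ($k{\left(o \right)} = 1 + 178 \cdot \frac{1}{756} = 1 + \frac{89}{378} = \frac{467}{378}$)
$c{\left(C \right)} = C \left(-4 + C\right)$
$X = \frac{386231328}{67525075}$ ($X = \frac{803142 - 1824918}{\frac{467}{378} - 178639} = - \frac{1021776}{- \frac{67525075}{378}} = \left(-1021776\right) \left(- \frac{378}{67525075}\right) = \frac{386231328}{67525075} \approx 5.7198$)
$X + c{\left(-173 \right)} = \frac{386231328}{67525075} - 173 \left(-4 - 173\right) = \frac{386231328}{67525075} - -30621 = \frac{386231328}{67525075} + 30621 = \frac{2068071552903}{67525075}$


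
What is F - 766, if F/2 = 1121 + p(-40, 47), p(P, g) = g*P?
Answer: -2284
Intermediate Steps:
p(P, g) = P*g
F = -1518 (F = 2*(1121 - 40*47) = 2*(1121 - 1880) = 2*(-759) = -1518)
F - 766 = -1518 - 766 = -2284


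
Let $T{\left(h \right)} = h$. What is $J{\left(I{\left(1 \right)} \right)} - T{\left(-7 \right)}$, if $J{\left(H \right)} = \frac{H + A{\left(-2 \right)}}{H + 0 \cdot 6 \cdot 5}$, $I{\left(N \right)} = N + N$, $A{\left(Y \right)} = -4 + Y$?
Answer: $5$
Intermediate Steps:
$I{\left(N \right)} = 2 N$
$J{\left(H \right)} = \frac{-6 + H}{H}$ ($J{\left(H \right)} = \frac{H - 6}{H + 0 \cdot 6 \cdot 5} = \frac{H - 6}{H + 0 \cdot 5} = \frac{-6 + H}{H + 0} = \frac{-6 + H}{H}$)
$J{\left(I{\left(1 \right)} \right)} - T{\left(-7 \right)} = \frac{-6 + 2 \cdot 1}{2 \cdot 1} - -7 = \frac{-6 + 2}{2} + 7 = \frac{1}{2} \left(-4\right) + 7 = -2 + 7 = 5$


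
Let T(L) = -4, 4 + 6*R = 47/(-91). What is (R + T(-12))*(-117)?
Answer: 7785/14 ≈ 556.07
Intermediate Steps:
R = -137/182 (R = -2/3 + (47/(-91))/6 = -2/3 + (47*(-1/91))/6 = -2/3 + (1/6)*(-47/91) = -2/3 - 47/546 = -137/182 ≈ -0.75275)
(R + T(-12))*(-117) = (-137/182 - 4)*(-117) = -865/182*(-117) = 7785/14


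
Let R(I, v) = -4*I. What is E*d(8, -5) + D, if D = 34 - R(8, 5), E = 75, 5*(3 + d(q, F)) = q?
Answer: -39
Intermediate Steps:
d(q, F) = -3 + q/5
D = 66 (D = 34 - (-4)*8 = 34 - 1*(-32) = 34 + 32 = 66)
E*d(8, -5) + D = 75*(-3 + (⅕)*8) + 66 = 75*(-3 + 8/5) + 66 = 75*(-7/5) + 66 = -105 + 66 = -39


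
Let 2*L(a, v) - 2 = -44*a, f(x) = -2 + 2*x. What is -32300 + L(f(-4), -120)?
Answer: -32079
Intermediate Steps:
L(a, v) = 1 - 22*a (L(a, v) = 1 + (-44*a)/2 = 1 - 22*a)
-32300 + L(f(-4), -120) = -32300 + (1 - 22*(-2 + 2*(-4))) = -32300 + (1 - 22*(-2 - 8)) = -32300 + (1 - 22*(-10)) = -32300 + (1 + 220) = -32300 + 221 = -32079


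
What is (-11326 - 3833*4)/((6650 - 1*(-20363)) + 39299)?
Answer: -1481/3684 ≈ -0.40201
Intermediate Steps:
(-11326 - 3833*4)/((6650 - 1*(-20363)) + 39299) = (-11326 - 15332)/((6650 + 20363) + 39299) = -26658/(27013 + 39299) = -26658/66312 = -26658*1/66312 = -1481/3684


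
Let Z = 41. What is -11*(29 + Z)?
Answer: -770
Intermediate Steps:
-11*(29 + Z) = -11*(29 + 41) = -11*70 = -770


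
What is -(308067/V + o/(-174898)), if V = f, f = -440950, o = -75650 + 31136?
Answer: 17125926933/38560636550 ≈ 0.44413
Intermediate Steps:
o = -44514
V = -440950
-(308067/V + o/(-174898)) = -(308067/(-440950) - 44514/(-174898)) = -(308067*(-1/440950) - 44514*(-1/174898)) = -(-308067/440950 + 22257/87449) = -1*(-17125926933/38560636550) = 17125926933/38560636550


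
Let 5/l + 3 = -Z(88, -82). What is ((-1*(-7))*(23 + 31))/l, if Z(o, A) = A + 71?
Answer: 3024/5 ≈ 604.80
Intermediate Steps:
Z(o, A) = 71 + A
l = 5/8 (l = 5/(-3 - (71 - 82)) = 5/(-3 - 1*(-11)) = 5/(-3 + 11) = 5/8 ≈ 0.62500)
((-1*(-7))*(23 + 31))/l = ((-1*(-7))*(23 + 31))/(5/8) = (7*54)*(8/5) = 378*(8/5) = 3024/5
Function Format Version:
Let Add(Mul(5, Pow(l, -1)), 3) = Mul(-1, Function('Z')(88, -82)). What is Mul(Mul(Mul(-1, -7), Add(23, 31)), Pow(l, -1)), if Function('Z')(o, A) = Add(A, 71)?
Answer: Rational(3024, 5) ≈ 604.80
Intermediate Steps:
Function('Z')(o, A) = Add(71, A)
l = Rational(5, 8) (l = Mul(5, Pow(Add(-3, Mul(-1, Add(71, -82))), -1)) = Mul(5, Pow(Add(-3, Mul(-1, -11)), -1)) = Mul(5, Pow(Add(-3, 11), -1)) = Mul(5, Pow(8, -1)) = Mul(5, Rational(1, 8)) = Rational(5, 8) ≈ 0.62500)
Mul(Mul(Mul(-1, -7), Add(23, 31)), Pow(l, -1)) = Mul(Mul(Mul(-1, -7), Add(23, 31)), Pow(Rational(5, 8), -1)) = Mul(Mul(7, 54), Rational(8, 5)) = Mul(378, Rational(8, 5)) = Rational(3024, 5)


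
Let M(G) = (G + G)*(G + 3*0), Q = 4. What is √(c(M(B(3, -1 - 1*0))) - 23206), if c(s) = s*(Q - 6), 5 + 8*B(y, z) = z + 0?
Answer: I*√92833/2 ≈ 152.34*I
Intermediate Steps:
B(y, z) = -5/8 + z/8 (B(y, z) = -5/8 + (z + 0)/8 = -5/8 + z/8)
M(G) = 2*G² (M(G) = (2*G)*(G + 0) = (2*G)*G = 2*G²)
c(s) = -2*s (c(s) = s*(4 - 6) = s*(-2) = -2*s)
√(c(M(B(3, -1 - 1*0))) - 23206) = √(-4*(-5/8 + (-1 - 1*0)/8)² - 23206) = √(-4*(-5/8 + (-1 + 0)/8)² - 23206) = √(-4*(-5/8 + (⅛)*(-1))² - 23206) = √(-4*(-5/8 - ⅛)² - 23206) = √(-4*(-¾)² - 23206) = √(-4*9/16 - 23206) = √(-2*9/8 - 23206) = √(-9/4 - 23206) = √(-92833/4) = I*√92833/2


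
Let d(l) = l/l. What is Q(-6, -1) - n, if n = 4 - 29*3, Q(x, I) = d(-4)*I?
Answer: 82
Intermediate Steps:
d(l) = 1
Q(x, I) = I (Q(x, I) = 1*I = I)
n = -83 (n = 4 - 87 = -83)
Q(-6, -1) - n = -1 - 1*(-83) = -1 + 83 = 82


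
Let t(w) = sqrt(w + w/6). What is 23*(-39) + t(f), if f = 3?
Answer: -897 + sqrt(14)/2 ≈ -895.13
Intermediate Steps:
t(w) = sqrt(42)*sqrt(w)/6 (t(w) = sqrt(w + w*(1/6)) = sqrt(w + w/6) = sqrt(7*w/6) = sqrt(42)*sqrt(w)/6)
23*(-39) + t(f) = 23*(-39) + sqrt(42)*sqrt(3)/6 = -897 + sqrt(14)/2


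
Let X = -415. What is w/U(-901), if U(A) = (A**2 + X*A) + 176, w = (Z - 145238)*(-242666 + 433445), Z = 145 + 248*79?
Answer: -23942955279/1185892 ≈ -20190.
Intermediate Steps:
Z = 19737 (Z = 145 + 19592 = 19737)
w = -23942955279 (w = (19737 - 145238)*(-242666 + 433445) = -125501*190779 = -23942955279)
U(A) = 176 + A**2 - 415*A (U(A) = (A**2 - 415*A) + 176 = 176 + A**2 - 415*A)
w/U(-901) = -23942955279/(176 + (-901)**2 - 415*(-901)) = -23942955279/(176 + 811801 + 373915) = -23942955279/1185892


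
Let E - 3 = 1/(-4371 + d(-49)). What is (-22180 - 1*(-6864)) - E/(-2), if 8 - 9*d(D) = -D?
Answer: -1206170029/78760 ≈ -15315.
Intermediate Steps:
d(D) = 8/9 + D/9 (d(D) = 8/9 - (-1)*D/9 = 8/9 + D/9)
E = 118131/39380 (E = 3 + 1/(-4371 + (8/9 + (⅑)*(-49))) = 3 + 1/(-4371 + (8/9 - 49/9)) = 3 + 1/(-4371 - 41/9) = 3 + 1/(-39380/9) = 3 - 9/39380 = 118131/39380 ≈ 2.9998)
(-22180 - 1*(-6864)) - E/(-2) = (-22180 - 1*(-6864)) - 118131/((-2)*39380) = (-22180 + 6864) - (-1)*118131/(2*39380) = -15316 - 1*(-118131/78760) = -15316 + 118131/78760 = -1206170029/78760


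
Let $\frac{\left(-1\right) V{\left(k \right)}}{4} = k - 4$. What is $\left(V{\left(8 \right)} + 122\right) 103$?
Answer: $10918$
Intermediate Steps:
$V{\left(k \right)} = 16 - 4 k$ ($V{\left(k \right)} = - 4 \left(k - 4\right) = - 4 \left(-4 + k\right) = 16 - 4 k$)
$\left(V{\left(8 \right)} + 122\right) 103 = \left(\left(16 - 32\right) + 122\right) 103 = \left(-16 + 122\right) 103 = 106 \cdot 103 = 10918$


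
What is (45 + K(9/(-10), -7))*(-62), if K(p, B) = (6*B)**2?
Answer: -112158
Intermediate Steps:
K(p, B) = 36*B**2
(45 + K(9/(-10), -7))*(-62) = (45 + 36*(-7)**2)*(-62) = (45 + 36*49)*(-62) = (45 + 1764)*(-62) = 1809*(-62) = -112158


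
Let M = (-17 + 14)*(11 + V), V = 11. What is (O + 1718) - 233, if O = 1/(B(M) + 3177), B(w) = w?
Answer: 4619836/3111 ≈ 1485.0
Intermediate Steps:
M = -66 (M = (-17 + 14)*(11 + 11) = -3*22 = -66)
O = 1/3111 (O = 1/(-66 + 3177) = 1/3111 ≈ 0.00032144)
(O + 1718) - 233 = (1/3111 + 1718) - 233 = 5344699/3111 - 233 = 4619836/3111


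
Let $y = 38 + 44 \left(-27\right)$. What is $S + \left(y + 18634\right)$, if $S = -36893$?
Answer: $-19409$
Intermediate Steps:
$y = -1150$ ($y = 38 - 1188 = -1150$)
$S + \left(y + 18634\right) = -36893 + \left(-1150 + 18634\right) = -36893 + 17484 = -19409$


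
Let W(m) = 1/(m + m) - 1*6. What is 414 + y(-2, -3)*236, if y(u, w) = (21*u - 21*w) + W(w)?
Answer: 11744/3 ≈ 3914.7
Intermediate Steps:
W(m) = -6 + 1/(2*m) (W(m) = 1/(2*m) - 6 = -6 + 1/(2*m))
y(u, w) = -6 + 1/(2*w) - 21*w + 21*u (y(u, w) = (21*u - 21*w) + (-6 + 1/(2*w)) = (-21*w + 21*u) + (-6 + 1/(2*w)) = -6 + 1/(2*w) - 21*w + 21*u)
414 + y(-2, -3)*236 = 414 + (-6 + (1/2)/(-3) - 21*(-3) + 21*(-2))*236 = 414 + (-6 + (1/2)*(-1/3) + 63 - 42)*236 = 414 + (-6 - 1/6 + 63 - 42)*236 = 414 + (89/6)*236 = 414 + 10502/3 = 11744/3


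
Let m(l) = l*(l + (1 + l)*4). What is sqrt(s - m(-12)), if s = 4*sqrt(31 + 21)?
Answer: 2*sqrt(-168 + 2*sqrt(13)) ≈ 25.361*I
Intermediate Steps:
s = 8*sqrt(13) (s = 4*sqrt(52) = 4*(2*sqrt(13)) = 8*sqrt(13) ≈ 28.844)
m(l) = l*(4 + 5*l) (m(l) = l*(l + (4 + 4*l)) = l*(4 + 5*l))
sqrt(s - m(-12)) = sqrt(8*sqrt(13) - (-12)*(4 + 5*(-12))) = sqrt(8*sqrt(13) - (-12)*(4 - 60)) = sqrt(8*sqrt(13) - (-12)*(-56)) = sqrt(8*sqrt(13) - 1*672) = sqrt(8*sqrt(13) - 672) = sqrt(-672 + 8*sqrt(13))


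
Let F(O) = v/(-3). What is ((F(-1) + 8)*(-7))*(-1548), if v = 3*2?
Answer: 65016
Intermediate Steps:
v = 6
F(O) = -2 (F(O) = 6/(-3) = 6*(-⅓) = -2)
((F(-1) + 8)*(-7))*(-1548) = ((-2 + 8)*(-7))*(-1548) = (6*(-7))*(-1548) = -42*(-1548) = 65016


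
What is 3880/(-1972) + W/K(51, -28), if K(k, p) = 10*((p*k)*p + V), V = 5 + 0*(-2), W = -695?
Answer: -77647187/39429154 ≈ -1.9693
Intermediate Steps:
V = 5 (V = 5 + 0 = 5)
K(k, p) = 50 + 10*k*p**2 (K(k, p) = 10*((p*k)*p + 5) = 10*((k*p)*p + 5) = 10*(k*p**2 + 5) = 10*(5 + k*p**2) = 50 + 10*k*p**2)
3880/(-1972) + W/K(51, -28) = 3880/(-1972) - 695/(50 + 10*51*(-28)**2) = 3880*(-1/1972) - 695/(50 + 10*51*784) = -970/493 - 695/(50 + 399840) = -970/493 - 695/399890 = -970/493 - 695*1/399890 = -970/493 - 139/79978 = -77647187/39429154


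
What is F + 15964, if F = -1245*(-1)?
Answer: 17209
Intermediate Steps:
F = 1245
F + 15964 = 1245 + 15964 = 17209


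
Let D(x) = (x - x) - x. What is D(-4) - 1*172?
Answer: -168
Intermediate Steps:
D(x) = -x (D(x) = 0 - x = -x)
D(-4) - 1*172 = -1*(-4) - 1*172 = 4 - 172 = -168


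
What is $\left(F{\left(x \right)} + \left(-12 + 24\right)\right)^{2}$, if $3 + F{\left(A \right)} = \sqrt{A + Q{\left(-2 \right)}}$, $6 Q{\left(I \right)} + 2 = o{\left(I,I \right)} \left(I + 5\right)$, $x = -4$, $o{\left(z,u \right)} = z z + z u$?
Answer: $\frac{\left(27 + i \sqrt{3}\right)^{2}}{9} \approx 80.667 + 10.392 i$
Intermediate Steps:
$o{\left(z,u \right)} = z^{2} + u z$
$Q{\left(I \right)} = - \frac{1}{3} + \frac{I^{2} \left(5 + I\right)}{3}$ ($Q{\left(I \right)} = - \frac{1}{3} + \frac{I \left(I + I\right) \left(I + 5\right)}{6} = - \frac{1}{3} + \frac{I 2 I \left(5 + I\right)}{6} = - \frac{1}{3} + \frac{2 I^{2} \left(5 + I\right)}{6} = - \frac{1}{3} + \frac{I^{2} \left(5 + I\right)}{3}$)
$F{\left(A \right)} = -3 + \sqrt{\frac{11}{3} + A}$ ($F{\left(A \right)} = -3 + \sqrt{A + \left(- \frac{1}{3} + \frac{\left(-2\right)^{3}}{3} + \frac{5 \left(-2\right)^{2}}{3}\right)} = -3 + \sqrt{A + \left(- \frac{1}{3} + \frac{1}{3} \left(-8\right) + \frac{5}{3} \cdot 4\right)} = -3 + \sqrt{A - - \frac{11}{3}} = -3 + \sqrt{A + \frac{11}{3}} = -3 + \sqrt{\frac{11}{3} + A}$)
$\left(F{\left(x \right)} + \left(-12 + 24\right)\right)^{2} = \left(\left(-3 + \frac{\sqrt{33 + 9 \left(-4\right)}}{3}\right) + \left(-12 + 24\right)\right)^{2} = \left(\left(-3 + \frac{\sqrt{33 - 36}}{3}\right) + 12\right)^{2} = \left(\left(-3 + \frac{\sqrt{-3}}{3}\right) + 12\right)^{2} = \left(\left(-3 + \frac{i \sqrt{3}}{3}\right) + 12\right)^{2} = \left(9 + \frac{i \sqrt{3}}{3}\right)^{2}$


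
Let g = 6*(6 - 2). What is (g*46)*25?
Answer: 27600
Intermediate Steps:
g = 24 (g = 6*4 = 24)
(g*46)*25 = (24*46)*25 = 1104*25 = 27600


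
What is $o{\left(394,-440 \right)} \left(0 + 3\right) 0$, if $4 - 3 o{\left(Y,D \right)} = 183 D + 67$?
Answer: $0$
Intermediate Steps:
$o{\left(Y,D \right)} = -21 - 61 D$ ($o{\left(Y,D \right)} = \frac{4}{3} - \frac{183 D + 67}{3} = \frac{4}{3} - \frac{67 + 183 D}{3} = \frac{4}{3} - \left(\frac{67}{3} + 61 D\right) = -21 - 61 D$)
$o{\left(394,-440 \right)} \left(0 + 3\right) 0 = \left(-21 - -26840\right) \left(0 + 3\right) 0 = \left(-21 + 26840\right) 3 \cdot 0 = 26819 \cdot 0 = 0$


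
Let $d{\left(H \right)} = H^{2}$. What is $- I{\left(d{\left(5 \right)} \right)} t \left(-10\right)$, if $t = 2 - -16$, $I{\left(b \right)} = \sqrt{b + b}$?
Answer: $900 \sqrt{2} \approx 1272.8$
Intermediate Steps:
$I{\left(b \right)} = \sqrt{2} \sqrt{b}$ ($I{\left(b \right)} = \sqrt{2 b} = \sqrt{2} \sqrt{b}$)
$t = 18$ ($t = 2 + 16 = 18$)
$- I{\left(d{\left(5 \right)} \right)} t \left(-10\right) = - \sqrt{2} \sqrt{5^{2}} \cdot 18 \left(-10\right) = - \sqrt{2} \sqrt{25} \cdot 18 \left(-10\right) = - \sqrt{2} \cdot 5 \cdot 18 \left(-10\right) = - 5 \sqrt{2} \cdot 18 \left(-10\right) = - 90 \sqrt{2} \left(-10\right) = 900 \sqrt{2}$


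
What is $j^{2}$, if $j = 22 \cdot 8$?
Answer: $30976$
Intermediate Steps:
$j = 176$
$j^{2} = 176^{2} = 30976$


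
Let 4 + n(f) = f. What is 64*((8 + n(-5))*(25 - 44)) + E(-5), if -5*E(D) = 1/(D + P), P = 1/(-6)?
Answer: 188486/155 ≈ 1216.0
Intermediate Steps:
P = -⅙ ≈ -0.16667
n(f) = -4 + f
E(D) = -1/(5*(-⅙ + D)) (E(D) = -1/(5*(D - ⅙)) = -1/(5*(-⅙ + D)))
64*((8 + n(-5))*(25 - 44)) + E(-5) = 64*((8 + (-4 - 5))*(25 - 44)) - 6/(-5 + 30*(-5)) = 64*((8 - 9)*(-19)) - 6/(-5 - 150) = 64*(-1*(-19)) - 6/(-155) = 64*19 - 6*(-1/155) = 1216 + 6/155 = 188486/155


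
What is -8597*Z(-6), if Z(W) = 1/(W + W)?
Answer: 8597/12 ≈ 716.42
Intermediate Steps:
Z(W) = 1/(2*W)
-8597*Z(-6) = -8597/(2*(-6)) = -8597*(-1)/(2*6) = -8597*(-1/12) = 8597/12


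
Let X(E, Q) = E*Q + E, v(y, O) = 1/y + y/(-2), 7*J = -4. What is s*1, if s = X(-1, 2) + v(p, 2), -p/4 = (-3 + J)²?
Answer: 2755099/122500 ≈ 22.491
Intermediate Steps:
J = -4/7 (J = (⅐)*(-4) = -4/7 ≈ -0.57143)
p = -2500/49 (p = -4*(-3 - 4/7)² = -4*(-25/7)² = -4*625/49 = -2500/49 ≈ -51.020)
v(y, O) = 1/y - y/2 (v(y, O) = 1/y + y*(-½) = 1/y - y/2)
X(E, Q) = E + E*Q
s = 2755099/122500 (s = -(1 + 2) + (1/(-2500/49) - ½*(-2500/49)) = -1*3 + (-49/2500 + 1250/49) = -3 + 3122599/122500 = 2755099/122500 ≈ 22.491)
s*1 = (2755099/122500)*1 = 2755099/122500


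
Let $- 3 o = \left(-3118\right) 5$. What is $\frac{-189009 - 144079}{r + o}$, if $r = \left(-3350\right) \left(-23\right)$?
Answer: $- \frac{249816}{61685} \approx -4.0499$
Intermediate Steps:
$r = 77050$
$o = \frac{15590}{3}$ ($o = - \frac{\left(-3118\right) 5}{3} = \left(- \frac{1}{3}\right) \left(-15590\right) = \frac{15590}{3} \approx 5196.7$)
$\frac{-189009 - 144079}{r + o} = \frac{-189009 - 144079}{77050 + \frac{15590}{3}} = - \frac{333088}{\frac{246740}{3}} = \left(-333088\right) \frac{3}{246740} = - \frac{249816}{61685}$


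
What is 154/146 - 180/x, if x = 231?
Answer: 1549/5621 ≈ 0.27557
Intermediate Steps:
154/146 - 180/x = 154/146 - 180/231 = 154*(1/146) - 180*1/231 = 77/73 - 60/77 = 1549/5621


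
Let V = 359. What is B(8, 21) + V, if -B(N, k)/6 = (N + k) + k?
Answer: 59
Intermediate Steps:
B(N, k) = -12*k - 6*N (B(N, k) = -6*((N + k) + k) = -6*(N + 2*k) = -12*k - 6*N)
B(8, 21) + V = (-12*21 - 6*8) + 359 = (-252 - 48) + 359 = -300 + 359 = 59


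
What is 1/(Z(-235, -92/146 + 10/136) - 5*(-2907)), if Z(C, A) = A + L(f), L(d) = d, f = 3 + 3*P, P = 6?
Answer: 4964/72253221 ≈ 6.8703e-5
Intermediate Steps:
f = 21 (f = 3 + 3*6 = 3 + 18 = 21)
Z(C, A) = 21 + A (Z(C, A) = A + 21 = 21 + A)
1/(Z(-235, -92/146 + 10/136) - 5*(-2907)) = 1/((21 + (-92/146 + 10/136)) - 5*(-2907)) = 1/((21 + (-92*1/146 + 10*(1/136))) + 14535) = 1/((21 + (-46/73 + 5/68)) + 14535) = 1/((21 - 2763/4964) + 14535) = 1/(101481/4964 + 14535) = 1/(72253221/4964) = 4964/72253221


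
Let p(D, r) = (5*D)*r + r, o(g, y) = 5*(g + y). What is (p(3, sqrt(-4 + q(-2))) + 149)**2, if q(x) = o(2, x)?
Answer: 21177 + 9536*I ≈ 21177.0 + 9536.0*I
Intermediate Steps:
o(g, y) = 5*g + 5*y
q(x) = 10 + 5*x (q(x) = 5*2 + 5*x = 10 + 5*x)
p(D, r) = r + 5*D*r (p(D, r) = 5*D*r + r = r + 5*D*r)
(p(3, sqrt(-4 + q(-2))) + 149)**2 = (sqrt(-4 + (10 + 5*(-2)))*(1 + 5*3) + 149)**2 = (sqrt(-4 + (10 - 10))*(1 + 15) + 149)**2 = (sqrt(-4 + 0)*16 + 149)**2 = (sqrt(-4)*16 + 149)**2 = ((2*I)*16 + 149)**2 = (32*I + 149)**2 = (149 + 32*I)**2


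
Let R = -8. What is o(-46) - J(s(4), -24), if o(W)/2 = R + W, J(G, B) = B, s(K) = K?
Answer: -84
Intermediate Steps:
o(W) = -16 + 2*W (o(W) = 2*(-8 + W) = -16 + 2*W)
o(-46) - J(s(4), -24) = (-16 + 2*(-46)) - 1*(-24) = (-16 - 92) + 24 = -108 + 24 = -84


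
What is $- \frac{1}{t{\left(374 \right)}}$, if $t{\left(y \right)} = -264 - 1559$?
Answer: $\frac{1}{1823} \approx 0.00054855$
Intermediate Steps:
$t{\left(y \right)} = -1823$
$- \frac{1}{t{\left(374 \right)}} = - \frac{1}{-1823} = \left(-1\right) \left(- \frac{1}{1823}\right) = \frac{1}{1823}$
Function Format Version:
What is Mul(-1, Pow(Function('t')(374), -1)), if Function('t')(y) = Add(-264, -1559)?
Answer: Rational(1, 1823) ≈ 0.00054855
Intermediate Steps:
Function('t')(y) = -1823
Mul(-1, Pow(Function('t')(374), -1)) = Mul(-1, Pow(-1823, -1)) = Mul(-1, Rational(-1, 1823)) = Rational(1, 1823)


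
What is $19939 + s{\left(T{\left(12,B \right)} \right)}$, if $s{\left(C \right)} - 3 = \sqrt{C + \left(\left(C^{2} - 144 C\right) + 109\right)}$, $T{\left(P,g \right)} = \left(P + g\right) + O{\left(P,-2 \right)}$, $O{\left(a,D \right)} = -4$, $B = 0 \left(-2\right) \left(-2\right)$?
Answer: $19942 + i \sqrt{971} \approx 19942.0 + 31.161 i$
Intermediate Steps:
$B = 0$ ($B = 0 \left(-2\right) = 0$)
$T{\left(P,g \right)} = -4 + P + g$ ($T{\left(P,g \right)} = \left(P + g\right) - 4 = -4 + P + g$)
$s{\left(C \right)} = 3 + \sqrt{109 + C^{2} - 143 C}$ ($s{\left(C \right)} = 3 + \sqrt{C + \left(\left(C^{2} - 144 C\right) + 109\right)} = 3 + \sqrt{C + \left(109 + C^{2} - 144 C\right)} = 3 + \sqrt{109 + C^{2} - 143 C}$)
$19939 + s{\left(T{\left(12,B \right)} \right)} = 19939 + \left(3 + \sqrt{109 + \left(-4 + 12 + 0\right)^{2} - 143 \left(-4 + 12 + 0\right)}\right) = 19939 + \left(3 + \sqrt{109 + 8^{2} - 1144}\right) = 19939 + \left(3 + \sqrt{109 + 64 - 1144}\right) = 19939 + \left(3 + \sqrt{-971}\right) = 19939 + \left(3 + i \sqrt{971}\right) = 19942 + i \sqrt{971}$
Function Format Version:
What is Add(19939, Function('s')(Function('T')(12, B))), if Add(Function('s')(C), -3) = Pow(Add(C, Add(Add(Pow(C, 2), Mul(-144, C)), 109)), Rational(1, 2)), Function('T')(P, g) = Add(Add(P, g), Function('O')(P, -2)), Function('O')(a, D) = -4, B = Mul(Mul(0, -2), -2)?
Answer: Add(19942, Mul(I, Pow(971, Rational(1, 2)))) ≈ Add(19942., Mul(31.161, I))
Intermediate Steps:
B = 0 (B = Mul(0, -2) = 0)
Function('T')(P, g) = Add(-4, P, g) (Function('T')(P, g) = Add(Add(P, g), -4) = Add(-4, P, g))
Function('s')(C) = Add(3, Pow(Add(109, Pow(C, 2), Mul(-143, C)), Rational(1, 2))) (Function('s')(C) = Add(3, Pow(Add(C, Add(Add(Pow(C, 2), Mul(-144, C)), 109)), Rational(1, 2))) = Add(3, Pow(Add(C, Add(109, Pow(C, 2), Mul(-144, C))), Rational(1, 2))) = Add(3, Pow(Add(109, Pow(C, 2), Mul(-143, C)), Rational(1, 2))))
Add(19939, Function('s')(Function('T')(12, B))) = Add(19939, Add(3, Pow(Add(109, Pow(Add(-4, 12, 0), 2), Mul(-143, Add(-4, 12, 0))), Rational(1, 2)))) = Add(19939, Add(3, Pow(Add(109, Pow(8, 2), Mul(-143, 8)), Rational(1, 2)))) = Add(19939, Add(3, Pow(Add(109, 64, -1144), Rational(1, 2)))) = Add(19939, Add(3, Pow(-971, Rational(1, 2)))) = Add(19939, Add(3, Mul(I, Pow(971, Rational(1, 2))))) = Add(19942, Mul(I, Pow(971, Rational(1, 2))))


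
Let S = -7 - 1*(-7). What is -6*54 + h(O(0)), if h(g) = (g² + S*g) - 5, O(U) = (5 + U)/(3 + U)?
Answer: -2936/9 ≈ -326.22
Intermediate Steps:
S = 0 (S = -7 + 7 = 0)
O(U) = (5 + U)/(3 + U)
h(g) = -5 + g² (h(g) = (g² + 0*g) - 5 = (g² + 0) - 5 = g² - 5 = -5 + g²)
-6*54 + h(O(0)) = -6*54 + (-5 + ((5 + 0)/(3 + 0))²) = -324 + (-5 + (5/3)²) = -324 + (-5 + 25/9) = -324 - 20/9 = -2936/9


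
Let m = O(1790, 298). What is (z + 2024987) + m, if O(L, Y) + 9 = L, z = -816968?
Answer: 1209800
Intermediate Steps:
O(L, Y) = -9 + L
m = 1781 (m = -9 + 1790 = 1781)
(z + 2024987) + m = (-816968 + 2024987) + 1781 = 1208019 + 1781 = 1209800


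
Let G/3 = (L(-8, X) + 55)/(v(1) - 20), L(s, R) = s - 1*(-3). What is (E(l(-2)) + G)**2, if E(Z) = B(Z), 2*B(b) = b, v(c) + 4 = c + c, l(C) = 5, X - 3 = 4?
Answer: 9025/484 ≈ 18.647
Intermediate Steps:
X = 7 (X = 3 + 4 = 7)
L(s, R) = 3 + s (L(s, R) = s + 3 = 3 + s)
v(c) = -4 + 2*c (v(c) = -4 + (c + c) = -4 + 2*c)
B(b) = b/2
E(Z) = Z/2
G = -75/11 (G = 3*(((3 - 8) + 55)/((-4 + 2*1) - 20)) = 3*((-5 + 55)/((-4 + 2) - 20)) = 3*(50/(-2 - 20)) = 3*(50/(-22)) = 3*(50*(-1/22)) = 3*(-25/11) = -75/11 ≈ -6.8182)
(E(l(-2)) + G)**2 = ((1/2)*5 - 75/11)**2 = (5/2 - 75/11)**2 = (-95/22)**2 = 9025/484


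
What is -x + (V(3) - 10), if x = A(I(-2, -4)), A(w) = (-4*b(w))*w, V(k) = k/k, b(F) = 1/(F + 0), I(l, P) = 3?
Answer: -5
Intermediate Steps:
b(F) = 1/F
V(k) = 1
A(w) = -4 (A(w) = (-4/w)*w = -4)
x = -4
-x + (V(3) - 10) = -1*(-4) + (1 - 10) = 4 - 9 = -5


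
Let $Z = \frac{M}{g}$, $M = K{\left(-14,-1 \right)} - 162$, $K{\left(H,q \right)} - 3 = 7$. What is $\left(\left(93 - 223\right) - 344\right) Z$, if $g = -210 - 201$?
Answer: $- \frac{24016}{137} \approx -175.3$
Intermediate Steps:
$K{\left(H,q \right)} = 10$ ($K{\left(H,q \right)} = 3 + 7 = 10$)
$g = -411$
$M = -152$ ($M = 10 - 162 = -152$)
$Z = \frac{152}{411}$ ($Z = - \frac{152}{-411} = \left(-152\right) \left(- \frac{1}{411}\right) = \frac{152}{411} \approx 0.36983$)
$\left(\left(93 - 223\right) - 344\right) Z = \left(\left(93 - 223\right) - 344\right) \frac{152}{411} = \left(-130 - 344\right) \frac{152}{411} = \left(-474\right) \frac{152}{411} = - \frac{24016}{137}$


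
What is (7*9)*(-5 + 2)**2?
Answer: 567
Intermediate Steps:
(7*9)*(-5 + 2)**2 = 63*(-3)**2 = 63*9 = 567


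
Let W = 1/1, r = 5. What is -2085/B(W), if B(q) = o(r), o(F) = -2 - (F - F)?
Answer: 2085/2 ≈ 1042.5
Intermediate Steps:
W = 1
o(F) = -2 (o(F) = -2 - 1*0 = -2 + 0 = -2)
B(q) = -2
-2085/B(W) = -2085/(-2) = -2085*(-½) = 2085/2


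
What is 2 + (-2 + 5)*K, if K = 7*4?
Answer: 86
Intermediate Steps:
K = 28
2 + (-2 + 5)*K = 2 + (-2 + 5)*28 = 2 + 3*28 = 2 + 84 = 86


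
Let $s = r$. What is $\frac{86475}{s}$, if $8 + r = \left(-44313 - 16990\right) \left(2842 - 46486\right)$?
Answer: $\frac{86475}{2675508124} \approx 3.2321 \cdot 10^{-5}$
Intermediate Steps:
$r = 2675508124$ ($r = -8 + \left(-44313 - 16990\right) \left(2842 - 46486\right) = -8 - -2675508132 = -8 + 2675508132 = 2675508124$)
$s = 2675508124$
$\frac{86475}{s} = \frac{86475}{2675508124}$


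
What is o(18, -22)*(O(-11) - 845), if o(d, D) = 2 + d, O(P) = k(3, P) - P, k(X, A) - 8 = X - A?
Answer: -16240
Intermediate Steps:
k(X, A) = 8 + X - A (k(X, A) = 8 + (X - A) = 8 + X - A)
O(P) = 11 - 2*P (O(P) = (8 + 3 - P) - P = (11 - P) - P = 11 - 2*P)
o(18, -22)*(O(-11) - 845) = (2 + 18)*((11 - 2*(-11)) - 845) = 20*((11 + 22) - 845) = 20*(33 - 845) = 20*(-812) = -16240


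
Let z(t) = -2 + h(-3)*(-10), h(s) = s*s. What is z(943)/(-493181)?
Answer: 92/493181 ≈ 0.00018654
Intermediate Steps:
h(s) = s²
z(t) = -92 (z(t) = -2 + (-3)²*(-10) = -2 + 9*(-10) = -2 - 90 = -92)
z(943)/(-493181) = -92/(-493181) = -92*(-1/493181) = 92/493181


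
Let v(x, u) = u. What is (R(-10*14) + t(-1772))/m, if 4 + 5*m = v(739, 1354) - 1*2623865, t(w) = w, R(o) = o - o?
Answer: 1772/524503 ≈ 0.0033784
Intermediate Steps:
R(o) = 0
m = -524503 (m = -4/5 + (1354 - 1*2623865)/5 = -4/5 + (1354 - 2623865)/5 = -4/5 + (1/5)*(-2622511) = -4/5 - 2622511/5 = -524503)
(R(-10*14) + t(-1772))/m = (0 - 1772)/(-524503) = -1772*(-1/524503) = 1772/524503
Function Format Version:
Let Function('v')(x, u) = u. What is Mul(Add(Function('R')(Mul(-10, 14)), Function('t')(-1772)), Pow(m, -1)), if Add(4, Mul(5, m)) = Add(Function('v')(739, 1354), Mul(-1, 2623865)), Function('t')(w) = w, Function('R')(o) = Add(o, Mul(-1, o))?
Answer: Rational(1772, 524503) ≈ 0.0033784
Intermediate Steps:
Function('R')(o) = 0
m = -524503 (m = Add(Rational(-4, 5), Mul(Rational(1, 5), Add(1354, Mul(-1, 2623865)))) = Add(Rational(-4, 5), Mul(Rational(1, 5), Add(1354, -2623865))) = Add(Rational(-4, 5), Mul(Rational(1, 5), -2622511)) = Add(Rational(-4, 5), Rational(-2622511, 5)) = -524503)
Mul(Add(Function('R')(Mul(-10, 14)), Function('t')(-1772)), Pow(m, -1)) = Mul(Add(0, -1772), Pow(-524503, -1)) = Mul(-1772, Rational(-1, 524503)) = Rational(1772, 524503)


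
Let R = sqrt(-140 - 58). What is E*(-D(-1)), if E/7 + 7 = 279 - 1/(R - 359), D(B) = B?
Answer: 245768929/129079 + 21*I*sqrt(22)/129079 ≈ 1904.0 + 0.00076309*I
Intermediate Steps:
R = 3*I*sqrt(22) (R = sqrt(-198) = 3*I*sqrt(22) ≈ 14.071*I)
E = 1904 - 7/(-359 + 3*I*sqrt(22)) (E = -49 + 7*(279 - 1/(3*I*sqrt(22) - 359)) = -49 + 7*(279 - 1/(-359 + 3*I*sqrt(22))) = -49 + (1953 - 7/(-359 + 3*I*sqrt(22))) = 1904 - 7/(-359 + 3*I*sqrt(22)) ≈ 1904.0 + 0.00076309*I)
E*(-D(-1)) = (245768929/129079 + 21*I*sqrt(22)/129079)*(-1*(-1)) = (245768929/129079 + 21*I*sqrt(22)/129079)*1 = 245768929/129079 + 21*I*sqrt(22)/129079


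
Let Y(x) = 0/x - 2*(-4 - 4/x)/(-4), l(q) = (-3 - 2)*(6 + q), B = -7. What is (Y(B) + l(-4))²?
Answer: 6724/49 ≈ 137.22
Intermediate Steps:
l(q) = -30 - 5*q (l(q) = -5*(6 + q) = -30 - 5*q)
Y(x) = -2 - 2/x (Y(x) = 0 + (8 + 8/x)*(-¼) = 0 + (-2 - 2/x) = -2 - 2/x)
(Y(B) + l(-4))² = ((-2 - 2/(-7)) + (-30 - 5*(-4)))² = ((-2 - 2*(-⅐)) + (-30 + 20))² = ((-2 + 2/7) - 10)² = (-12/7 - 10)² = (-82/7)² = 6724/49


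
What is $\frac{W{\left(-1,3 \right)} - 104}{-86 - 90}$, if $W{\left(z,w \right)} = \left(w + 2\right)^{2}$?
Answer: $\frac{79}{176} \approx 0.44886$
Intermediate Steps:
$W{\left(z,w \right)} = \left(2 + w\right)^{2}$
$\frac{W{\left(-1,3 \right)} - 104}{-86 - 90} = \frac{\left(2 + 3\right)^{2} - 104}{-86 - 90} = \frac{5^{2} - 104}{-176} = \left(25 - 104\right) \left(- \frac{1}{176}\right) = \left(-79\right) \left(- \frac{1}{176}\right) = \frac{79}{176}$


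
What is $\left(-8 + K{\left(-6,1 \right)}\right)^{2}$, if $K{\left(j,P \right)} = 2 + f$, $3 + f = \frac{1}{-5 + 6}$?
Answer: $64$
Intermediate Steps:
$f = -2$ ($f = -3 + \frac{1}{-5 + 6} = -3 + 1^{-1} = -3 + 1 = -2$)
$K{\left(j,P \right)} = 0$ ($K{\left(j,P \right)} = 2 - 2 = 0$)
$\left(-8 + K{\left(-6,1 \right)}\right)^{2} = \left(-8 + 0\right)^{2} = \left(-8\right)^{2} = 64$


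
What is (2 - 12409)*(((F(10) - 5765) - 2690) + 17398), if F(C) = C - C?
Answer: -110955801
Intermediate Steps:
F(C) = 0
(2 - 12409)*(((F(10) - 5765) - 2690) + 17398) = (2 - 12409)*(((0 - 5765) - 2690) + 17398) = -12407*((-5765 - 2690) + 17398) = -12407*(-8455 + 17398) = -12407*8943 = -110955801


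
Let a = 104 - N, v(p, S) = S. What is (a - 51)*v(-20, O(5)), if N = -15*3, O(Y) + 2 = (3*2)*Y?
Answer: 2744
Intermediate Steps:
O(Y) = -2 + 6*Y (O(Y) = -2 + (3*2)*Y = -2 + 6*Y)
N = -45
a = 149 (a = 104 - 1*(-45) = 104 + 45 = 149)
(a - 51)*v(-20, O(5)) = (149 - 51)*(-2 + 6*5) = 98*(-2 + 30) = 98*28 = 2744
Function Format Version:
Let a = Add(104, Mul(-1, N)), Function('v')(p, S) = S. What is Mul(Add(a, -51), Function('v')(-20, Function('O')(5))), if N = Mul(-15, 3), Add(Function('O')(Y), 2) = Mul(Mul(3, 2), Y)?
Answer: 2744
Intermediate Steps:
Function('O')(Y) = Add(-2, Mul(6, Y)) (Function('O')(Y) = Add(-2, Mul(Mul(3, 2), Y)) = Add(-2, Mul(6, Y)))
N = -45
a = 149 (a = Add(104, Mul(-1, -45)) = Add(104, 45) = 149)
Mul(Add(a, -51), Function('v')(-20, Function('O')(5))) = Mul(Add(149, -51), Add(-2, Mul(6, 5))) = Mul(98, Add(-2, 30)) = Mul(98, 28) = 2744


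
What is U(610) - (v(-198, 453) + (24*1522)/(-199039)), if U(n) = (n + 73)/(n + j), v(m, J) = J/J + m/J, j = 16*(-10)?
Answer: 15396325037/13524700050 ≈ 1.1384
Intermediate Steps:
j = -160
v(m, J) = 1 + m/J
U(n) = (73 + n)/(-160 + n) (U(n) = (n + 73)/(n - 160) = (73 + n)/(-160 + n))
U(610) - (v(-198, 453) + (24*1522)/(-199039)) = (73 + 610)/(-160 + 610) - ((453 - 198)/453 + (24*1522)/(-199039)) = 683/450 - ((1/453)*255 + 36528*(-1/199039)) = (1/450)*683 - (85/151 - 36528/199039) = 683/450 - 1*11402587/30054889 = 683/450 - 11402587/30054889 = 15396325037/13524700050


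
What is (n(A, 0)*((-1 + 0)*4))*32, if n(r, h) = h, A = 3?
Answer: 0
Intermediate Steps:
(n(A, 0)*((-1 + 0)*4))*32 = (0*((-1 + 0)*4))*32 = (0*(-1*4))*32 = (0*(-4))*32 = 0*32 = 0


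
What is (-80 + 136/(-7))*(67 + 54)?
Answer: -84216/7 ≈ -12031.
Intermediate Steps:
(-80 + 136/(-7))*(67 + 54) = (-80 + 136*(-1/7))*121 = (-80 - 136/7)*121 = -696/7*121 = -84216/7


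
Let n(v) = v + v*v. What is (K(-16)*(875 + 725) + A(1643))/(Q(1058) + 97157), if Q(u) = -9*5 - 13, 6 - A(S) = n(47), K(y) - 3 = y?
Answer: -23050/97099 ≈ -0.23739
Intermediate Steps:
K(y) = 3 + y
n(v) = v + v**2
A(S) = -2250 (A(S) = 6 - 47*(1 + 47) = 6 - 47*48 = 6 - 1*2256 = 6 - 2256 = -2250)
Q(u) = -58 (Q(u) = -45 - 13 = -58)
(K(-16)*(875 + 725) + A(1643))/(Q(1058) + 97157) = ((3 - 16)*(875 + 725) - 2250)/(-58 + 97157) = (-13*1600 - 2250)/97099 = (-20800 - 2250)*(1/97099) = -23050*1/97099 = -23050/97099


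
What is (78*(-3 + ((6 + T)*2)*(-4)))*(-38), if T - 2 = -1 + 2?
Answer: 222300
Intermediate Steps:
T = 3 (T = 2 + (-1 + 2) = 2 + 1 = 3)
(78*(-3 + ((6 + T)*2)*(-4)))*(-38) = (78*(-3 + ((6 + 3)*2)*(-4)))*(-38) = (78*(-3 + (9*2)*(-4)))*(-38) = (78*(-3 + 18*(-4)))*(-38) = (78*(-3 - 72))*(-38) = (78*(-75))*(-38) = -5850*(-38) = 222300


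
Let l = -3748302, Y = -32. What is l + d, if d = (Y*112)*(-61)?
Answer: -3529678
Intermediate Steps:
d = 218624 (d = -32*112*(-61) = -3584*(-61) = 218624)
l + d = -3748302 + 218624 = -3529678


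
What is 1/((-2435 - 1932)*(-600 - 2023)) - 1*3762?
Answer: -43092359441/11454641 ≈ -3762.0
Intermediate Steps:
1/((-2435 - 1932)*(-600 - 2023)) - 1*3762 = 1/(-4367*(-2623)) - 3762 = 1/11454641 - 3762 = -43092359441/11454641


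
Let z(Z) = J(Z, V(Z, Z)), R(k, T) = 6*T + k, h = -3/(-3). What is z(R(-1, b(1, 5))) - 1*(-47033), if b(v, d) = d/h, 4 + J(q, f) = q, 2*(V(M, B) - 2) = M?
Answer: 47058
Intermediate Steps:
h = 1 (h = -3*(-⅓) = 1)
V(M, B) = 2 + M/2
J(q, f) = -4 + q
b(v, d) = d (b(v, d) = d/1 = d*1 = d)
R(k, T) = k + 6*T
z(Z) = -4 + Z
z(R(-1, b(1, 5))) - 1*(-47033) = (-4 + (-1 + 6*5)) - 1*(-47033) = (-4 + (-1 + 30)) + 47033 = (-4 + 29) + 47033 = 25 + 47033 = 47058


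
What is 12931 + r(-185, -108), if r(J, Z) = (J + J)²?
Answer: 149831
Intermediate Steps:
r(J, Z) = 4*J² (r(J, Z) = (2*J)² = 4*J²)
12931 + r(-185, -108) = 12931 + 4*(-185)² = 12931 + 4*34225 = 12931 + 136900 = 149831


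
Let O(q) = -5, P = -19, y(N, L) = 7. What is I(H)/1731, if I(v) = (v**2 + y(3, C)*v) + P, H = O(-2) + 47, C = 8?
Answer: 2039/1731 ≈ 1.1779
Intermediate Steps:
H = 42 (H = -5 + 47 = 42)
I(v) = -19 + v**2 + 7*v (I(v) = (v**2 + 7*v) - 19 = -19 + v**2 + 7*v)
I(H)/1731 = (-19 + 42**2 + 7*42)/1731 = (-19 + 1764 + 294)*(1/1731) = 2039*(1/1731) = 2039/1731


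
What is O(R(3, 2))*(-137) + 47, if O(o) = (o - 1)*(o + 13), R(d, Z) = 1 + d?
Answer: -6940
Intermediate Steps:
O(o) = (-1 + o)*(13 + o)
O(R(3, 2))*(-137) + 47 = (-13 + (1 + 3)**2 + 12*(1 + 3))*(-137) + 47 = (-13 + 4**2 + 12*4)*(-137) + 47 = (-13 + 16 + 48)*(-137) + 47 = 51*(-137) + 47 = -6987 + 47 = -6940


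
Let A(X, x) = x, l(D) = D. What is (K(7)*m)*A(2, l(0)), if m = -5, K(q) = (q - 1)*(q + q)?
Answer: 0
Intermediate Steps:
K(q) = 2*q*(-1 + q) (K(q) = (-1 + q)*(2*q) = 2*q*(-1 + q))
(K(7)*m)*A(2, l(0)) = ((2*7*(-1 + 7))*(-5))*0 = ((2*7*6)*(-5))*0 = (84*(-5))*0 = -420*0 = 0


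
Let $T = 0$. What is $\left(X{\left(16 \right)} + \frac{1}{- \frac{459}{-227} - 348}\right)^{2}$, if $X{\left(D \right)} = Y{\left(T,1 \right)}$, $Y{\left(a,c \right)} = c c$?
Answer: $\frac{6132456100}{6168060369} \approx 0.99423$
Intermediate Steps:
$Y{\left(a,c \right)} = c^{2}$
$X{\left(D \right)} = 1$ ($X{\left(D \right)} = 1^{2} = 1$)
$\left(X{\left(16 \right)} + \frac{1}{- \frac{459}{-227} - 348}\right)^{2} = \left(1 + \frac{1}{- \frac{459}{-227} - 348}\right)^{2} = \left(1 + \frac{1}{\left(-459\right) \left(- \frac{1}{227}\right) - 348}\right)^{2} = \left(1 + \frac{1}{\frac{459}{227} - 348}\right)^{2} = \left(1 + \frac{1}{- \frac{78537}{227}}\right)^{2} = \left(1 - \frac{227}{78537}\right)^{2} = \left(\frac{78310}{78537}\right)^{2} = \frac{6132456100}{6168060369}$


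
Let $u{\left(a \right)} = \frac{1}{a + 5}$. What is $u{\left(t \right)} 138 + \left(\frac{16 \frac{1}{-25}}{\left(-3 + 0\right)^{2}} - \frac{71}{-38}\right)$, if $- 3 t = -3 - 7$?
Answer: $\frac{31391}{1710} \approx 18.357$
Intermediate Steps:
$t = \frac{10}{3}$ ($t = - \frac{-3 - 7}{3} = \left(- \frac{1}{3}\right) \left(-10\right) = \frac{10}{3} \approx 3.3333$)
$u{\left(a \right)} = \frac{1}{5 + a}$
$u{\left(t \right)} 138 + \left(\frac{16 \frac{1}{-25}}{\left(-3 + 0\right)^{2}} - \frac{71}{-38}\right) = \frac{1}{5 + \frac{10}{3}} \cdot 138 + \left(\frac{16 \frac{1}{-25}}{\left(-3 + 0\right)^{2}} - \frac{71}{-38}\right) = \frac{1}{\frac{25}{3}} \cdot 138 + \left(\frac{16 \left(- \frac{1}{25}\right)}{\left(-3\right)^{2}} - - \frac{71}{38}\right) = \frac{3}{25} \cdot 138 + \left(- \frac{16}{25 \cdot 9} + \frac{71}{38}\right) = \frac{414}{25} + \left(\left(- \frac{16}{25}\right) \frac{1}{9} + \frac{71}{38}\right) = \frac{414}{25} + \left(- \frac{16}{225} + \frac{71}{38}\right) = \frac{414}{25} + \frac{15367}{8550} = \frac{31391}{1710}$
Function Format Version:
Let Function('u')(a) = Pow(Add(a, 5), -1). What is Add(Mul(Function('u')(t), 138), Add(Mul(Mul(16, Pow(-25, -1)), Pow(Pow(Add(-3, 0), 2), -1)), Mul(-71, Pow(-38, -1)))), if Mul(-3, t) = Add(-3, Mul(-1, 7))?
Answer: Rational(31391, 1710) ≈ 18.357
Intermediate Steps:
t = Rational(10, 3) (t = Mul(Rational(-1, 3), Add(-3, Mul(-1, 7))) = Mul(Rational(-1, 3), Add(-3, -7)) = Mul(Rational(-1, 3), -10) = Rational(10, 3) ≈ 3.3333)
Function('u')(a) = Pow(Add(5, a), -1)
Add(Mul(Function('u')(t), 138), Add(Mul(Mul(16, Pow(-25, -1)), Pow(Pow(Add(-3, 0), 2), -1)), Mul(-71, Pow(-38, -1)))) = Add(Mul(Pow(Add(5, Rational(10, 3)), -1), 138), Add(Mul(Mul(16, Pow(-25, -1)), Pow(Pow(Add(-3, 0), 2), -1)), Mul(-71, Pow(-38, -1)))) = Add(Mul(Pow(Rational(25, 3), -1), 138), Add(Mul(Mul(16, Rational(-1, 25)), Pow(Pow(-3, 2), -1)), Mul(-71, Rational(-1, 38)))) = Add(Mul(Rational(3, 25), 138), Add(Mul(Rational(-16, 25), Pow(9, -1)), Rational(71, 38))) = Add(Rational(414, 25), Add(Mul(Rational(-16, 25), Rational(1, 9)), Rational(71, 38))) = Add(Rational(414, 25), Add(Rational(-16, 225), Rational(71, 38))) = Add(Rational(414, 25), Rational(15367, 8550)) = Rational(31391, 1710)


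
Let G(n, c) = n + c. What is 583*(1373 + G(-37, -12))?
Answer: 771892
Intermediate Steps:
G(n, c) = c + n
583*(1373 + G(-37, -12)) = 583*(1373 + (-12 - 37)) = 583*(1373 - 49) = 583*1324 = 771892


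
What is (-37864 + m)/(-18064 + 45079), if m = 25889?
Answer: -2395/5403 ≈ -0.44327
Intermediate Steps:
(-37864 + m)/(-18064 + 45079) = (-37864 + 25889)/(-18064 + 45079) = -11975/27015 = -11975*1/27015 = -2395/5403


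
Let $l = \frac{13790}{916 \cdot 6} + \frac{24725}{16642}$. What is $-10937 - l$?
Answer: $- \frac{250177968641}{22866108} \approx -10941.0$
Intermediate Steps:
$l = \frac{91345445}{22866108}$ ($l = \frac{13790}{5496} + 24725 \cdot \frac{1}{16642} = 13790 \cdot \frac{1}{5496} + \frac{24725}{16642} = \frac{6895}{2748} + \frac{24725}{16642} = \frac{91345445}{22866108} \approx 3.9948$)
$-10937 - l = -10937 - \frac{91345445}{22866108} = - \frac{250177968641}{22866108}$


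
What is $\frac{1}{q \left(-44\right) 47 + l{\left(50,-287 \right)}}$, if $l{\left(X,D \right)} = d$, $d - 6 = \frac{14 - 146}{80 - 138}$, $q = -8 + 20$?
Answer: $- \frac{29}{719424} \approx -4.031 \cdot 10^{-5}$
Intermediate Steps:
$q = 12$
$d = \frac{240}{29}$ ($d = 6 + \frac{14 - 146}{80 - 138} = 6 - \frac{132}{-58} = 6 - - \frac{66}{29} = 6 + \frac{66}{29} = \frac{240}{29} \approx 8.2759$)
$l{\left(X,D \right)} = \frac{240}{29}$
$\frac{1}{q \left(-44\right) 47 + l{\left(50,-287 \right)}} = \frac{1}{12 \left(-44\right) 47 + \frac{240}{29}} = \frac{1}{\left(-528\right) 47 + \frac{240}{29}} = \frac{1}{-24816 + \frac{240}{29}} = \frac{1}{- \frac{719424}{29}} = - \frac{29}{719424}$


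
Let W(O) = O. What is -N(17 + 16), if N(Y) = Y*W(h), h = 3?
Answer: -99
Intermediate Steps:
N(Y) = 3*Y (N(Y) = Y*3 = 3*Y)
-N(17 + 16) = -3*(17 + 16) = -3*33 = -1*99 = -99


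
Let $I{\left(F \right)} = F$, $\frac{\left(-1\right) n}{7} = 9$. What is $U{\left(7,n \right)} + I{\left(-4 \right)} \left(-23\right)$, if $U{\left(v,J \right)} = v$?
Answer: $99$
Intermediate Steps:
$n = -63$ ($n = \left(-7\right) 9 = -63$)
$U{\left(7,n \right)} + I{\left(-4 \right)} \left(-23\right) = 7 - -92 = 7 + 92 = 99$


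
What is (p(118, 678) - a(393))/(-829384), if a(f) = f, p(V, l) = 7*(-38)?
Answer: 659/829384 ≈ 0.00079457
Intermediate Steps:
p(V, l) = -266
(p(118, 678) - a(393))/(-829384) = (-266 - 1*393)/(-829384) = (-266 - 393)*(-1/829384) = -659*(-1/829384) = 659/829384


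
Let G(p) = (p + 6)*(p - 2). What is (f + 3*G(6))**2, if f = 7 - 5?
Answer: 21316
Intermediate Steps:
G(p) = (-2 + p)*(6 + p) (G(p) = (6 + p)*(-2 + p) = (-2 + p)*(6 + p))
f = 2
(f + 3*G(6))**2 = (2 + 3*(-12 + 6**2 + 4*6))**2 = (2 + 3*(-12 + 36 + 24))**2 = (2 + 3*48)**2 = (2 + 144)**2 = 146**2 = 21316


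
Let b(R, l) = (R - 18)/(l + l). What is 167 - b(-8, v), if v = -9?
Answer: 1490/9 ≈ 165.56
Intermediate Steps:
b(R, l) = (-18 + R)/(2*l) (b(R, l) = (-18 + R)/((2*l)) = (-18 + R)*(1/(2*l)) = (-18 + R)/(2*l))
167 - b(-8, v) = 167 - (-18 - 8)/(2*(-9)) = 167 - (-1)*(-26)/(2*9) = 167 - 1*13/9 = 167 - 13/9 = 1490/9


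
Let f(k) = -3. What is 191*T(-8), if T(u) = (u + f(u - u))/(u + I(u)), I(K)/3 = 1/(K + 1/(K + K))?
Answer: 90343/360 ≈ 250.95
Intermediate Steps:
I(K) = 3/(K + 1/(2*K)) (I(K) = 3/(K + 1/(K + K)) = 3/(K + 1/(2*K)))
T(u) = (-3 + u)/(u + 6*u/(1 + 2*u²)) (T(u) = (u - 3)/(u + 6*u/(1 + 2*u²)) = (-3 + u)/(u + 6*u/(1 + 2*u²)))
191*T(-8) = 191*((1 + 2*(-8)²)*(-3 - 8)/((-8)*(7 + 2*(-8)²))) = 191*(-⅛*(1 + 2*64)*(-11)/(7 + 2*64)) = 191*(-⅛*(1 + 128)*(-11)/(7 + 128)) = 191*(-⅛*129*(-11)/135) = 191*(-⅛*1/135*129*(-11)) = 191*(473/360) = 90343/360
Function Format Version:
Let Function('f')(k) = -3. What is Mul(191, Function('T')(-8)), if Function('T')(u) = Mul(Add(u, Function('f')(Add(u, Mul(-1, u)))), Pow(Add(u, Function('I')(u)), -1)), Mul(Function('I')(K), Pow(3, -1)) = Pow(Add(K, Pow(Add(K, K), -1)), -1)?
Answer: Rational(90343, 360) ≈ 250.95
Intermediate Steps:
Function('I')(K) = Mul(3, Pow(Add(K, Mul(Rational(1, 2), Pow(K, -1))), -1)) (Function('I')(K) = Mul(3, Pow(Add(K, Pow(Add(K, K), -1)), -1)) = Mul(3, Pow(Add(K, Pow(Mul(2, K), -1)), -1)) = Mul(3, Pow(Add(K, Mul(Rational(1, 2), Pow(K, -1))), -1)))
Function('T')(u) = Mul(Pow(Add(u, Mul(6, u, Pow(Add(1, Mul(2, Pow(u, 2))), -1))), -1), Add(-3, u)) (Function('T')(u) = Mul(Add(u, -3), Pow(Add(u, Mul(6, u, Pow(Add(1, Mul(2, Pow(u, 2))), -1))), -1)) = Mul(Add(-3, u), Pow(Add(u, Mul(6, u, Pow(Add(1, Mul(2, Pow(u, 2))), -1))), -1)) = Mul(Pow(Add(u, Mul(6, u, Pow(Add(1, Mul(2, Pow(u, 2))), -1))), -1), Add(-3, u)))
Mul(191, Function('T')(-8)) = Mul(191, Mul(Pow(-8, -1), Pow(Add(7, Mul(2, Pow(-8, 2))), -1), Add(1, Mul(2, Pow(-8, 2))), Add(-3, -8))) = Mul(191, Mul(Rational(-1, 8), Pow(Add(7, Mul(2, 64)), -1), Add(1, Mul(2, 64)), -11)) = Mul(191, Mul(Rational(-1, 8), Pow(Add(7, 128), -1), Add(1, 128), -11)) = Mul(191, Mul(Rational(-1, 8), Pow(135, -1), 129, -11)) = Mul(191, Mul(Rational(-1, 8), Rational(1, 135), 129, -11)) = Mul(191, Rational(473, 360)) = Rational(90343, 360)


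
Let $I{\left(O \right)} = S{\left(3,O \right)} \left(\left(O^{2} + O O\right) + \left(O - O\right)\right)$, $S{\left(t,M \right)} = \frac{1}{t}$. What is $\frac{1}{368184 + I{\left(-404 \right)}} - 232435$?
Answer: $- \frac{332610766037}{1430984} \approx -2.3244 \cdot 10^{5}$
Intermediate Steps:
$I{\left(O \right)} = \frac{2 O^{2}}{3}$ ($I{\left(O \right)} = \frac{\left(O^{2} + O O\right) + \left(O - O\right)}{3} = \frac{\left(O^{2} + O^{2}\right) + 0}{3} = \frac{2 O^{2} + 0}{3} = \frac{2 O^{2}}{3}$)
$\frac{1}{368184 + I{\left(-404 \right)}} - 232435 = \frac{1}{368184 + \frac{2 \left(-404\right)^{2}}{3}} - 232435 = \frac{1}{368184 + \frac{2}{3} \cdot 163216} - 232435 = \frac{1}{368184 + \frac{326432}{3}} - 232435 = \frac{1}{\frac{1430984}{3}} - 232435 = \frac{3}{1430984} - 232435 = - \frac{332610766037}{1430984}$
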